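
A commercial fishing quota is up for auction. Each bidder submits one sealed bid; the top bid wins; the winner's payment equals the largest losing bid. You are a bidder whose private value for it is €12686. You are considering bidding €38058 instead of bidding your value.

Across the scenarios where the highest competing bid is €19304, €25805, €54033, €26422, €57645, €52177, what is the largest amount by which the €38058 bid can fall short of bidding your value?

€13736

€19304: truthful gives €0, deviation gives −€6618 → loss €6618.
€25805: truthful gives €0, deviation gives −€13119 → loss €13119.
€54033: same outcome either way → loss €0.
€26422: truthful gives €0, deviation gives −€13736 → loss €13736.
€57645: same outcome either way → loss €0.
€52177: same outcome either way → loss €0.
Maximum loss: €13736.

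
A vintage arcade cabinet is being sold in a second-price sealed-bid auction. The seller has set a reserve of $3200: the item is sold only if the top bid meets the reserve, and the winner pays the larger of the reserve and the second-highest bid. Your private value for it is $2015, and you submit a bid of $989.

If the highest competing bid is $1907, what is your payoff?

$0

Your bid $989 is below the highest competing bid $1907, so you lose. Payoff $0.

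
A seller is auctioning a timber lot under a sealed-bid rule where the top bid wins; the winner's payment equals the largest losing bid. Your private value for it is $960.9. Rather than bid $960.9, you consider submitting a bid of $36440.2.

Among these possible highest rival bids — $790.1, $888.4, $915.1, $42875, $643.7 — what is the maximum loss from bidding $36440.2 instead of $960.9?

$790.1: same outcome either way → loss $0.
$888.4: same outcome either way → loss $0.
$915.1: same outcome either way → loss $0.
$42875: same outcome either way → loss $0.
$643.7: same outcome either way → loss $0.
Maximum loss: $0.

$0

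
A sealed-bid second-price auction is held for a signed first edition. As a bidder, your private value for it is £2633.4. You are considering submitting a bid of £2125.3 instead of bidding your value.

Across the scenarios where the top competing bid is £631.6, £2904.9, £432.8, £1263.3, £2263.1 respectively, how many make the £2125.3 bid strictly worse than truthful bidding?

1

The deviation hurts exactly when the highest competing bid lies strictly between £2125.3 and £2633.4 — underbidding then forfeits a profitable win.
£631.6: below both → same outcome either way.
£2904.9: above both → same outcome either way.
£432.8: below both → same outcome either way.
£1263.3: below both → same outcome either way.
£2263.1: inside the interval → strictly worse (loss £370.3).
Count: 1.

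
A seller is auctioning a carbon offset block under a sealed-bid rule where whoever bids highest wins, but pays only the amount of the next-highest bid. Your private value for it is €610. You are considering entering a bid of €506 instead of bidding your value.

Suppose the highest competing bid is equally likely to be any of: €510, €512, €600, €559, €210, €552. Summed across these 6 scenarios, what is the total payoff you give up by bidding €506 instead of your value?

The deviation costs you only when the competing bid falls strictly between €506 and €610; elsewhere both bids give the same outcome.
€510: truthful payoff €100, deviation payoff €0 → loss €100.
€512: truthful payoff €98, deviation payoff €0 → loss €98.
€600: truthful payoff €10, deviation payoff €0 → loss €10.
€559: truthful payoff €51, deviation payoff €0 → loss €51.
€210: outcomes coincide → loss €0.
€552: truthful payoff €58, deviation payoff €0 → loss €58.
Total loss = €100 + €98 + €10 + €51 + €58 = €317.

€317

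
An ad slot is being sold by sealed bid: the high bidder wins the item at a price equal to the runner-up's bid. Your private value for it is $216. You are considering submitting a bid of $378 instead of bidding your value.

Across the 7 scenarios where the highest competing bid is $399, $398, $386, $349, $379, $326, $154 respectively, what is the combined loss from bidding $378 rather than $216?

The deviation costs you only when the competing bid falls strictly between $216 and $378; elsewhere both bids give the same outcome.
$399: outcomes coincide → loss $0.
$398: outcomes coincide → loss $0.
$386: outcomes coincide → loss $0.
$349: truthful payoff $0, deviation payoff −$133 → loss $133.
$379: outcomes coincide → loss $0.
$326: truthful payoff $0, deviation payoff −$110 → loss $110.
$154: outcomes coincide → loss $0.
Total loss = $133 + $110 = $243.
Truthful bidding weakly dominates here: raising your bid can only win items priced above your value, and lowering it can only forfeit items priced below.

$243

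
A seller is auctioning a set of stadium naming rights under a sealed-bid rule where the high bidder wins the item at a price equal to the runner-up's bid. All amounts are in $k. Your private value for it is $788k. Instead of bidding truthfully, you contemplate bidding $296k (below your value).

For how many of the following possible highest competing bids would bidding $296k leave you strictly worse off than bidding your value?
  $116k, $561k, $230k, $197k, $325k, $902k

The deviation hurts exactly when the highest competing bid lies strictly between $296k and $788k — underbidding then forfeits a profitable win.
$116k: below both → same outcome either way.
$561k: inside the interval → strictly worse (loss $227k).
$230k: below both → same outcome either way.
$197k: below both → same outcome either way.
$325k: inside the interval → strictly worse (loss $463k).
$902k: above both → same outcome either way.
Count: 2.

2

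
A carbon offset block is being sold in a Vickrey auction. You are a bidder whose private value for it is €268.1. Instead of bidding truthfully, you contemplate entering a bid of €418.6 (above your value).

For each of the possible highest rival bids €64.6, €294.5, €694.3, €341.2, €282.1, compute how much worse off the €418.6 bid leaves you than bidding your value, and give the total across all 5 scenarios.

€113.5

The deviation costs you only when the competing bid falls strictly between €268.1 and €418.6; elsewhere both bids give the same outcome.
€64.6: outcomes coincide → loss €0.
€294.5: truthful payoff €0, deviation payoff −€26.4 → loss €26.4.
€694.3: outcomes coincide → loss €0.
€341.2: truthful payoff €0, deviation payoff −€73.1 → loss €73.1.
€282.1: truthful payoff €0, deviation payoff −€14 → loss €14.
Total loss = €26.4 + €73.1 + €14 = €113.5.
Truthful bidding weakly dominates here: raising your bid can only win items priced above your value, and lowering it can only forfeit items priced below.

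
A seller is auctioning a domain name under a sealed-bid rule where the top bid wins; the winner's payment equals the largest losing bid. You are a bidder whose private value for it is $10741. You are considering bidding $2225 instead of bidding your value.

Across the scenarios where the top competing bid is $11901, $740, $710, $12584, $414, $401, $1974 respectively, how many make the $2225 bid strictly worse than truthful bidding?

0

The deviation hurts exactly when the highest competing bid lies strictly between $2225 and $10741 — underbidding then forfeits a profitable win.
$11901: above both → same outcome either way.
$740: below both → same outcome either way.
$710: below both → same outcome either way.
$12584: above both → same outcome either way.
$414: below both → same outcome either way.
$401: below both → same outcome either way.
$1974: below both → same outcome either way.
Count: 0.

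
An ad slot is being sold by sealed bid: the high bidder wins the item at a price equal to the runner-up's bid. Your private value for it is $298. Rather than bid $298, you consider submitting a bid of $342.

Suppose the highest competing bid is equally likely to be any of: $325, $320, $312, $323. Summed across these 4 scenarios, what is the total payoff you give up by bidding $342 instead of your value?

The deviation costs you only when the competing bid falls strictly between $298 and $342; elsewhere both bids give the same outcome.
$325: truthful payoff $0, deviation payoff −$27 → loss $27.
$320: truthful payoff $0, deviation payoff −$22 → loss $22.
$312: truthful payoff $0, deviation payoff −$14 → loss $14.
$323: truthful payoff $0, deviation payoff −$25 → loss $25.
Total loss = $27 + $22 + $14 + $25 = $88.

$88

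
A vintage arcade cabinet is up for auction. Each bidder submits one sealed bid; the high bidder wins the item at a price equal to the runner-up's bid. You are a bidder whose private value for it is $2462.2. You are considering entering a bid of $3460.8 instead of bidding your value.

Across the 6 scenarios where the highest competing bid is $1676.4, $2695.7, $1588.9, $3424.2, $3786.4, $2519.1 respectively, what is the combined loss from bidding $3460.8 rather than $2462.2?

$1252.4

The deviation costs you only when the competing bid falls strictly between $2462.2 and $3460.8; elsewhere both bids give the same outcome.
$1676.4: outcomes coincide → loss $0.
$2695.7: truthful payoff $0, deviation payoff −$233.5 → loss $233.5.
$1588.9: outcomes coincide → loss $0.
$3424.2: truthful payoff $0, deviation payoff −$962 → loss $962.
$3786.4: outcomes coincide → loss $0.
$2519.1: truthful payoff $0, deviation payoff −$56.9 → loss $56.9.
Total loss = $233.5 + $962 + $56.9 = $1252.4.
In a second-price auction your bid sets only whether you win, not what you pay, so bidding your true value is weakly dominant.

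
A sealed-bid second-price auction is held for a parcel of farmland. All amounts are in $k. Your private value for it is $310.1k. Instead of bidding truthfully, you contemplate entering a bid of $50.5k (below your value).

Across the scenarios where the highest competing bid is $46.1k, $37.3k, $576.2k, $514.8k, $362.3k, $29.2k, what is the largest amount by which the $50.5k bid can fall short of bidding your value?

$46.1k: same outcome either way → loss $0k.
$37.3k: same outcome either way → loss $0k.
$576.2k: same outcome either way → loss $0k.
$514.8k: same outcome either way → loss $0k.
$362.3k: same outcome either way → loss $0k.
$29.2k: same outcome either way → loss $0k.
Maximum loss: $0k.

$0k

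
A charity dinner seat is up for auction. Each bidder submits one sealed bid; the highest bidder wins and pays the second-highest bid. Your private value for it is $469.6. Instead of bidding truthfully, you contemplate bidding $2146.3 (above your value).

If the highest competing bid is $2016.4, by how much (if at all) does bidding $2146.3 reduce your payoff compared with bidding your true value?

Bidding your value $469.6: you lose (since $469.6 < $2016.4). Payoff $0.
Bidding $2146.3: you win and pay $2016.4. Payoff $469.6 − $2016.4 = −$1546.8.
The competing bid $2016.4 lies between your value and your inflated bid, so overbidding wins an item priced above your value.
Loss from deviating = $0 − (−$1546.8) = $1546.8.

$1546.8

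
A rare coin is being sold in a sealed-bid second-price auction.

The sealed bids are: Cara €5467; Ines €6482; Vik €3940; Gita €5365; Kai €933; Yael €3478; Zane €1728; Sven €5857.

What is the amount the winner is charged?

€5857

Highest bid: Ines at €6482, so Ines wins.
Second-highest bid: Sven at €5857 — that is the price the winner pays.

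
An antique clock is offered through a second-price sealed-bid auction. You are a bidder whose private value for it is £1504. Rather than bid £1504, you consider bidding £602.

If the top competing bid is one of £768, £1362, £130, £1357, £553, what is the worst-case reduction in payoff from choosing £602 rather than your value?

£768: truthful gives £736, deviation gives £0 → loss £736.
£1362: truthful gives £142, deviation gives £0 → loss £142.
£130: same outcome either way → loss £0.
£1357: truthful gives £147, deviation gives £0 → loss £147.
£553: same outcome either way → loss £0.
Maximum loss: £736.

£736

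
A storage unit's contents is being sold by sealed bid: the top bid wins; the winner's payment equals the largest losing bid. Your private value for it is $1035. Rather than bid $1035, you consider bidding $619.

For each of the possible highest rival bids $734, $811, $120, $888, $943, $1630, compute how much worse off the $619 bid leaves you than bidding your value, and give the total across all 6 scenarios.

The deviation costs you only when the competing bid falls strictly between $619 and $1035; elsewhere both bids give the same outcome.
$734: truthful payoff $301, deviation payoff $0 → loss $301.
$811: truthful payoff $224, deviation payoff $0 → loss $224.
$120: outcomes coincide → loss $0.
$888: truthful payoff $147, deviation payoff $0 → loss $147.
$943: truthful payoff $92, deviation payoff $0 → loss $92.
$1630: outcomes coincide → loss $0.
Total loss = $301 + $224 + $147 + $92 = $764.
Because the price is fixed by the runner-up's bid, deviating from your value can only change a good outcome into a bad one — never the reverse.

$764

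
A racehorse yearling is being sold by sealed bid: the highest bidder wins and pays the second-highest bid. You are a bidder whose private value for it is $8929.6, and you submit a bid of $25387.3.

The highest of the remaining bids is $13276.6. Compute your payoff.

−$4347

Your bid $25387.3 exceeds the highest competing bid $13276.6, so you win.
In a second-price auction the winner pays the second-highest bid, $13276.6.
Payoff = value − price = $8929.6 − $13276.6 = −$4347.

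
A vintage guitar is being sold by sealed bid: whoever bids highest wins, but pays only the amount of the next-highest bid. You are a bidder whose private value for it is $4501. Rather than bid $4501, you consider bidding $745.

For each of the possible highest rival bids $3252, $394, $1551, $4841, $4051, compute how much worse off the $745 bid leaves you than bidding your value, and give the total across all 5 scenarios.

The deviation costs you only when the competing bid falls strictly between $745 and $4501; elsewhere both bids give the same outcome.
$3252: truthful payoff $1249, deviation payoff $0 → loss $1249.
$394: outcomes coincide → loss $0.
$1551: truthful payoff $2950, deviation payoff $0 → loss $2950.
$4841: outcomes coincide → loss $0.
$4051: truthful payoff $450, deviation payoff $0 → loss $450.
Total loss = $1249 + $2950 + $450 = $4649.

$4649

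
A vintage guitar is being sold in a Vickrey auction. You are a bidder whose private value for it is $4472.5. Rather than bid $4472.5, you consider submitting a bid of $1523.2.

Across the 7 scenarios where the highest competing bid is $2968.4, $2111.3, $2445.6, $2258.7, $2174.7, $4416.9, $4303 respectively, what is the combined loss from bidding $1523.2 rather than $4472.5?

$10628.9

The deviation costs you only when the competing bid falls strictly between $1523.2 and $4472.5; elsewhere both bids give the same outcome.
$2968.4: truthful payoff $1504.1, deviation payoff $0 → loss $1504.1.
$2111.3: truthful payoff $2361.2, deviation payoff $0 → loss $2361.2.
$2445.6: truthful payoff $2026.9, deviation payoff $0 → loss $2026.9.
$2258.7: truthful payoff $2213.8, deviation payoff $0 → loss $2213.8.
$2174.7: truthful payoff $2297.8, deviation payoff $0 → loss $2297.8.
$4416.9: truthful payoff $55.6, deviation payoff $0 → loss $55.6.
$4303: truthful payoff $169.5, deviation payoff $0 → loss $169.5.
Total loss = $1504.1 + $2361.2 + $2026.9 + $2213.8 + $2297.8 + $55.6 + $169.5 = $10628.9.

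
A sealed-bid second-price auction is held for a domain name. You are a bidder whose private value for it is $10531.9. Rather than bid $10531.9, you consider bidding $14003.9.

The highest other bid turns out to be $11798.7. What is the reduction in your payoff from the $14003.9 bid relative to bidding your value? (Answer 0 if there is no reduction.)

Bidding your value $10531.9: you lose (since $10531.9 < $11798.7). Payoff $0.
Bidding $14003.9: you win and pay $11798.7. Payoff $10531.9 − $11798.7 = −$1266.8.
The competing bid $11798.7 lies between your value and your inflated bid, so overbidding wins an item priced above your value.
Loss from deviating = $0 − (−$1266.8) = $1266.8.

$1266.8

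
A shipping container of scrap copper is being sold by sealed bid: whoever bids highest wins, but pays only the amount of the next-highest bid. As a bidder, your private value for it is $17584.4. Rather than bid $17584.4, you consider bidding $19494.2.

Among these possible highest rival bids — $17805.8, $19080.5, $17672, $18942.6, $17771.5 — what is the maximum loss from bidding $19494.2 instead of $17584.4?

$1496.1

$17805.8: truthful gives $0, deviation gives −$221.4 → loss $221.4.
$19080.5: truthful gives $0, deviation gives −$1496.1 → loss $1496.1.
$17672: truthful gives $0, deviation gives −$87.6 → loss $87.6.
$18942.6: truthful gives $0, deviation gives −$1358.2 → loss $1358.2.
$17771.5: truthful gives $0, deviation gives −$187.1 → loss $187.1.
Maximum loss: $1496.1.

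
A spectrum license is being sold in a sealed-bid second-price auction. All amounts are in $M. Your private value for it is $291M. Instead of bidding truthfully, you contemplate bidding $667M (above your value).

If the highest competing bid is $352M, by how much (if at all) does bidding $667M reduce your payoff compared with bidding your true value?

Bidding your value $291M: you lose (since $291M < $352M). Payoff $0M.
Bidding $667M: you win and pay $352M. Payoff $291M − $352M = −$61M.
The competing bid $352M lies between your value and your inflated bid, so overbidding wins an item priced above your value.
Loss from deviating = $0M − (−$61M) = $61M.

$61M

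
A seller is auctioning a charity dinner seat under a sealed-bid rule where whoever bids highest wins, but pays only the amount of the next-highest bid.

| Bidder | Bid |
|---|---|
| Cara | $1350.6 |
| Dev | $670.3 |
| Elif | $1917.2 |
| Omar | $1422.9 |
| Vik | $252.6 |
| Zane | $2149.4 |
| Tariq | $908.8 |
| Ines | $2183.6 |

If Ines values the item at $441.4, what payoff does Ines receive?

Highest bid: Ines at $2183.6, so Ines wins.
Second-highest bid: Zane at $2149.4 — that is the price the winner pays.
Ines's payoff = value − price = $441.4 − $2149.4 = −$1708.

−$1708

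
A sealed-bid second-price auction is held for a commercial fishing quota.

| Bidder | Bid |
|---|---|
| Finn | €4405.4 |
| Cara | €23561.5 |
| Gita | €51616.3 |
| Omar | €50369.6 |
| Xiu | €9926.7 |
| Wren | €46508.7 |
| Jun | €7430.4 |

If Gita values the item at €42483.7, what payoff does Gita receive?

Highest bid: Gita at €51616.3, so Gita wins.
Second-highest bid: Omar at €50369.6 — that is the price the winner pays.
Gita's payoff = value − price = €42483.7 − €50369.6 = −€7885.9.

−€7885.9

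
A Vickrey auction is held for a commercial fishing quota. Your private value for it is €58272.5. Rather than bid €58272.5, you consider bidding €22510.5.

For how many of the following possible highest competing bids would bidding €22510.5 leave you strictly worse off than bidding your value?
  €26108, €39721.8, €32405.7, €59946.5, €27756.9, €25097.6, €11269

5

The deviation hurts exactly when the highest competing bid lies strictly between €22510.5 and €58272.5 — underbidding then forfeits a profitable win.
€26108: inside the interval → strictly worse (loss €32164.5).
€39721.8: inside the interval → strictly worse (loss €18550.7).
€32405.7: inside the interval → strictly worse (loss €25866.8).
€59946.5: above both → same outcome either way.
€27756.9: inside the interval → strictly worse (loss €30515.6).
€25097.6: inside the interval → strictly worse (loss €33174.9).
€11269: below both → same outcome either way.
Count: 5.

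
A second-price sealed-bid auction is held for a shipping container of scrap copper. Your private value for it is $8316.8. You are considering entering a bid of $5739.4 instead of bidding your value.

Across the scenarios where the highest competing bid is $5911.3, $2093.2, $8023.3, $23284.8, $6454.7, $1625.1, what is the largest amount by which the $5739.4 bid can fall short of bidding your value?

$5911.3: truthful gives $2405.5, deviation gives $0 → loss $2405.5.
$2093.2: same outcome either way → loss $0.
$8023.3: truthful gives $293.5, deviation gives $0 → loss $293.5.
$23284.8: same outcome either way → loss $0.
$6454.7: truthful gives $1862.1, deviation gives $0 → loss $1862.1.
$1625.1: same outcome either way → loss $0.
Maximum loss: $2405.5.

$2405.5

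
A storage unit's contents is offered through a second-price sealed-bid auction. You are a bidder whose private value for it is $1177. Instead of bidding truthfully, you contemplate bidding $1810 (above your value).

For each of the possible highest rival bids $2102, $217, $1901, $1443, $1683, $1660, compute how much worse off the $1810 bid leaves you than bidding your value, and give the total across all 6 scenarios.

$1255

The deviation costs you only when the competing bid falls strictly between $1177 and $1810; elsewhere both bids give the same outcome.
$2102: outcomes coincide → loss $0.
$217: outcomes coincide → loss $0.
$1901: outcomes coincide → loss $0.
$1443: truthful payoff $0, deviation payoff −$266 → loss $266.
$1683: truthful payoff $0, deviation payoff −$506 → loss $506.
$1660: truthful payoff $0, deviation payoff −$483 → loss $483.
Total loss = $266 + $506 + $483 = $1255.
Because the price is fixed by the runner-up's bid, deviating from your value can only change a good outcome into a bad one — never the reverse.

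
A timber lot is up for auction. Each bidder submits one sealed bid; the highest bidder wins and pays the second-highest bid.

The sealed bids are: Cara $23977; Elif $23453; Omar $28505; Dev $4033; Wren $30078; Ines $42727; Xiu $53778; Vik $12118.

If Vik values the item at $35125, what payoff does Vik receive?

$0

Highest bid: Xiu at $53778, so Xiu wins.
Second-highest bid: Ines at $42727 — that is the price the winner pays.
Vik did not win, so Vik pays nothing and receives nothing: payoff $0.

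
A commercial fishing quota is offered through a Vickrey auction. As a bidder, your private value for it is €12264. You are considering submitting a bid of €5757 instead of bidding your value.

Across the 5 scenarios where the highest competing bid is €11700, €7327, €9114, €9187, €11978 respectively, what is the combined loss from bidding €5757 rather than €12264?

The deviation costs you only when the competing bid falls strictly between €5757 and €12264; elsewhere both bids give the same outcome.
€11700: truthful payoff €564, deviation payoff €0 → loss €564.
€7327: truthful payoff €4937, deviation payoff €0 → loss €4937.
€9114: truthful payoff €3150, deviation payoff €0 → loss €3150.
€9187: truthful payoff €3077, deviation payoff €0 → loss €3077.
€11978: truthful payoff €286, deviation payoff €0 → loss €286.
Total loss = €564 + €4937 + €3150 + €3077 + €286 = €12014.

€12014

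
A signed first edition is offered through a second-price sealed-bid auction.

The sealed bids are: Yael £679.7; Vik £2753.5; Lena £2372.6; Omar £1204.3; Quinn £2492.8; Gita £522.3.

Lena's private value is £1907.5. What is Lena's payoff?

£0

Highest bid: Vik at £2753.5, so Vik wins.
Second-highest bid: Quinn at £2492.8 — that is the price the winner pays.
Lena did not win, so Lena pays nothing and receives nothing: payoff £0.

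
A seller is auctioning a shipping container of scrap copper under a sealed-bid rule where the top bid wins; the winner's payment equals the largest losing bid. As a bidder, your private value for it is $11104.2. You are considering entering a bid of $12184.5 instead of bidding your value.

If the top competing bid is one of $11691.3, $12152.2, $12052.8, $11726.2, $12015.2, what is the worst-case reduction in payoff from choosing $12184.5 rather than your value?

$11691.3: truthful gives $0, deviation gives −$587.1 → loss $587.1.
$12152.2: truthful gives $0, deviation gives −$1048 → loss $1048.
$12052.8: truthful gives $0, deviation gives −$948.6 → loss $948.6.
$11726.2: truthful gives $0, deviation gives −$622 → loss $622.
$12015.2: truthful gives $0, deviation gives −$911 → loss $911.
Maximum loss: $1048.

$1048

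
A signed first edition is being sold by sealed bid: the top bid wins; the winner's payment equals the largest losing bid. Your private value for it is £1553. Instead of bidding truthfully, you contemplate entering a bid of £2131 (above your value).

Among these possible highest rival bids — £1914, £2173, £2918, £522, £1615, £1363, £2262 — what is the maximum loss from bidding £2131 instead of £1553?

£1914: truthful gives £0, deviation gives −£361 → loss £361.
£2173: same outcome either way → loss £0.
£2918: same outcome either way → loss £0.
£522: same outcome either way → loss £0.
£1615: truthful gives £0, deviation gives −£62 → loss £62.
£1363: same outcome either way → loss £0.
£2262: same outcome either way → loss £0.
Maximum loss: £361.

£361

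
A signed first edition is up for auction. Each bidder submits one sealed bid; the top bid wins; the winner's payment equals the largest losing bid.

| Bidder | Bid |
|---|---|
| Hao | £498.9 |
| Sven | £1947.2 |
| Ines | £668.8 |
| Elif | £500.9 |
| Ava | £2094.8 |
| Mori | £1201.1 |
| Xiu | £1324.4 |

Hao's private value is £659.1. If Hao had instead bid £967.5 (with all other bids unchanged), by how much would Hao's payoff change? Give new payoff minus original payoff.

The highest bid among the other bidders is £2094.8; Hao's bid doesn't change that.
Original bid £498.9: Hao is not highest (top rival bid is £2094.8); payoff £0.
Alternative bid £967.5: Hao is not highest (top rival bid is £2094.8); payoff £0.
Change in payoff = £0 − (£0) = £0.

£0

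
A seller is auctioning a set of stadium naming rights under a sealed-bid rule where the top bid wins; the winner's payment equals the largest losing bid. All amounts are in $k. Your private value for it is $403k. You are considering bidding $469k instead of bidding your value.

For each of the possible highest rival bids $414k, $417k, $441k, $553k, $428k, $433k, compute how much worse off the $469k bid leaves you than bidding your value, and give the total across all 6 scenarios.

$118k

The deviation costs you only when the competing bid falls strictly between $403k and $469k; elsewhere both bids give the same outcome.
$414k: truthful payoff $0k, deviation payoff −$11k → loss $11k.
$417k: truthful payoff $0k, deviation payoff −$14k → loss $14k.
$441k: truthful payoff $0k, deviation payoff −$38k → loss $38k.
$553k: outcomes coincide → loss $0k.
$428k: truthful payoff $0k, deviation payoff −$25k → loss $25k.
$433k: truthful payoff $0k, deviation payoff −$30k → loss $30k.
Total loss = $11k + $14k + $38k + $25k + $30k = $118k.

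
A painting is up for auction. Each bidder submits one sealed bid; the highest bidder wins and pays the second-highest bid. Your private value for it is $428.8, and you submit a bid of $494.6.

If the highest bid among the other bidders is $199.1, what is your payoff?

$229.7

Your bid $494.6 exceeds the highest competing bid $199.1, so you win.
In a second-price auction the winner pays the second-highest bid, $199.1.
Payoff = value − price = $428.8 − $199.1 = $229.7.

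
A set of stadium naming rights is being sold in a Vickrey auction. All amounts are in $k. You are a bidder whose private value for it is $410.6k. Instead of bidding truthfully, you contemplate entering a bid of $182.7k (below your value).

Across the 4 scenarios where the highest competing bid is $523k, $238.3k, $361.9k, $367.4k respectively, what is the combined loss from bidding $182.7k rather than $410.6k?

$264.2k

The deviation costs you only when the competing bid falls strictly between $182.7k and $410.6k; elsewhere both bids give the same outcome.
$523k: outcomes coincide → loss $0k.
$238.3k: truthful payoff $172.3k, deviation payoff $0k → loss $172.3k.
$361.9k: truthful payoff $48.7k, deviation payoff $0k → loss $48.7k.
$367.4k: truthful payoff $43.2k, deviation payoff $0k → loss $43.2k.
Total loss = $172.3k + $48.7k + $43.2k = $264.2k.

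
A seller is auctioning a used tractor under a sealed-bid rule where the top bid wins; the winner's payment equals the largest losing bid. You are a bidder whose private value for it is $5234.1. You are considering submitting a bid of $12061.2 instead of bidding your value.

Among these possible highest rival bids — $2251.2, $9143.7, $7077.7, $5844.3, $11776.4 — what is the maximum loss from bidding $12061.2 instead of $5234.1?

$6542.3

$2251.2: same outcome either way → loss $0.
$9143.7: truthful gives $0, deviation gives −$3909.6 → loss $3909.6.
$7077.7: truthful gives $0, deviation gives −$1843.6 → loss $1843.6.
$5844.3: truthful gives $0, deviation gives −$610.2 → loss $610.2.
$11776.4: truthful gives $0, deviation gives −$6542.3 → loss $6542.3.
Maximum loss: $6542.3.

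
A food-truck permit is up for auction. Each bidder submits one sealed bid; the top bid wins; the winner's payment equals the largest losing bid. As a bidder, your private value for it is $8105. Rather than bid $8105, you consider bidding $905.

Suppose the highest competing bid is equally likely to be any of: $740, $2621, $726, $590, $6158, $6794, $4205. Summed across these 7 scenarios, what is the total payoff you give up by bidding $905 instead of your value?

$12642

The deviation costs you only when the competing bid falls strictly between $905 and $8105; elsewhere both bids give the same outcome.
$740: outcomes coincide → loss $0.
$2621: truthful payoff $5484, deviation payoff $0 → loss $5484.
$726: outcomes coincide → loss $0.
$590: outcomes coincide → loss $0.
$6158: truthful payoff $1947, deviation payoff $0 → loss $1947.
$6794: truthful payoff $1311, deviation payoff $0 → loss $1311.
$4205: truthful payoff $3900, deviation payoff $0 → loss $3900.
Total loss = $5484 + $1947 + $1311 + $3900 = $12642.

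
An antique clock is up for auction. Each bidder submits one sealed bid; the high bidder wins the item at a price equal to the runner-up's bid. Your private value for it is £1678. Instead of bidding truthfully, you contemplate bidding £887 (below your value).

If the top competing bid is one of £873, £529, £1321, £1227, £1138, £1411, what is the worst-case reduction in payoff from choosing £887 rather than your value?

£540

£873: same outcome either way → loss £0.
£529: same outcome either way → loss £0.
£1321: truthful gives £357, deviation gives £0 → loss £357.
£1227: truthful gives £451, deviation gives £0 → loss £451.
£1138: truthful gives £540, deviation gives £0 → loss £540.
£1411: truthful gives £267, deviation gives £0 → loss £267.
Maximum loss: £540.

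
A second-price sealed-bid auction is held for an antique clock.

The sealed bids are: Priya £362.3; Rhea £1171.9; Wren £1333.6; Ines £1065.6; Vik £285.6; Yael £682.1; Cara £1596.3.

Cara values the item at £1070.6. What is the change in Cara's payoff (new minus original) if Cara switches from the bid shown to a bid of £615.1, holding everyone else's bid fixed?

The highest bid among the other bidders is £1333.6; Cara's bid doesn't change that.
Original bid £1596.3: Cara is highest, pays the top rival bid £1333.6; payoff £1070.6 − £1333.6 = −£263.
Alternative bid £615.1: Cara is not highest (top rival bid is £1333.6); payoff £0.
Change in payoff = £0 − (−£263) = £263.

£263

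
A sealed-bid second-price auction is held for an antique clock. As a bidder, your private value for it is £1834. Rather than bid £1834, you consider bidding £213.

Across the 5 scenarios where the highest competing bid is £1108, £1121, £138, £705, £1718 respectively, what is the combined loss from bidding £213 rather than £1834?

£2684

The deviation costs you only when the competing bid falls strictly between £213 and £1834; elsewhere both bids give the same outcome.
£1108: truthful payoff £726, deviation payoff £0 → loss £726.
£1121: truthful payoff £713, deviation payoff £0 → loss £713.
£138: outcomes coincide → loss £0.
£705: truthful payoff £1129, deviation payoff £0 → loss £1129.
£1718: truthful payoff £116, deviation payoff £0 → loss £116.
Total loss = £726 + £713 + £1129 + £116 = £2684.
Truthful bidding weakly dominates here: raising your bid can only win items priced above your value, and lowering it can only forfeit items priced below.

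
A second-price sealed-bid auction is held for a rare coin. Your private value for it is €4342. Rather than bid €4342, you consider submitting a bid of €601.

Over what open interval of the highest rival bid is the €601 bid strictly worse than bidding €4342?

If the competing bid is below €601, both bids win at the same price — no difference.
If it is above €4342, both bids lose — no difference.
If it lies strictly between €601 and €4342, bidding your value wins at a price below your value (positive payoff) while bidding €601 loses (payoff 0).
So the deviation strictly hurts on the open interval (€601, €4342).

(€601, €4342)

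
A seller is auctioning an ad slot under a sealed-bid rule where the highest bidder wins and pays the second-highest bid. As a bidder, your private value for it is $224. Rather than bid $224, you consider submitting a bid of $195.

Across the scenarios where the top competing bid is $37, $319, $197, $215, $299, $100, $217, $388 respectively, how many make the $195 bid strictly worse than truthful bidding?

The deviation hurts exactly when the highest competing bid lies strictly between $195 and $224 — underbidding then forfeits a profitable win.
$37: below both → same outcome either way.
$319: above both → same outcome either way.
$197: inside the interval → strictly worse (loss $27).
$215: inside the interval → strictly worse (loss $9).
$299: above both → same outcome either way.
$100: below both → same outcome either way.
$217: inside the interval → strictly worse (loss $7).
$388: above both → same outcome either way.
Count: 3.

3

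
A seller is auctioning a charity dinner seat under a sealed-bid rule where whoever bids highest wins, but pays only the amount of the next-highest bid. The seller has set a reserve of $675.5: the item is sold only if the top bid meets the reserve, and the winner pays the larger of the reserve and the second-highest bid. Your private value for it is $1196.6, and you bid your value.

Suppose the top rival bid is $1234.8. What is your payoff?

Your bid $1196.6 is below the highest competing bid $1234.8, so you lose. Payoff $0.

$0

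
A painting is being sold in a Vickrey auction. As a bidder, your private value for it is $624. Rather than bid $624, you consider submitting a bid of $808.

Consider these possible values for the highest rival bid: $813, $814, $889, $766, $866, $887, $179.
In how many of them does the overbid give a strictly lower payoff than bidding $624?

1

The deviation hurts exactly when the highest competing bid lies strictly between $624 and $808 — overbidding then wins at a price above your value.
$813: above both → same outcome either way.
$814: above both → same outcome either way.
$889: above both → same outcome either way.
$766: inside the interval → strictly worse (loss $142).
$866: above both → same outcome either way.
$887: above both → same outcome either way.
$179: below both → same outcome either way.
Count: 1.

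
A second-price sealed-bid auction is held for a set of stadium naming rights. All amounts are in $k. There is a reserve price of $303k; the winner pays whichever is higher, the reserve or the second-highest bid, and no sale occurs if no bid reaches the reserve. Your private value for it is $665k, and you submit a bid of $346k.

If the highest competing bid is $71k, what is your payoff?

$362k

Your bid $346k is the highest and exceeds the reserve.
Price = max(second-highest bid, reserve) = max($71k, $303k) = $303k.
Payoff = $665k − $303k = $362k.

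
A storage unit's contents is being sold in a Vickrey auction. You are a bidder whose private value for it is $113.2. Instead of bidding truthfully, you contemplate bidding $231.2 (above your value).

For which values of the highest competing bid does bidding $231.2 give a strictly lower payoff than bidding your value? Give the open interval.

($113.2, $231.2)

If the competing bid is below $113.2, both bids win at the same price — no difference.
If it is above $231.2, both bids lose — no difference.
If it lies strictly between $113.2 and $231.2, bidding your value loses (payoff 0) while bidding $231.2 wins at a price above your value (payoff negative).
So the deviation strictly hurts on the open interval ($113.2, $231.2).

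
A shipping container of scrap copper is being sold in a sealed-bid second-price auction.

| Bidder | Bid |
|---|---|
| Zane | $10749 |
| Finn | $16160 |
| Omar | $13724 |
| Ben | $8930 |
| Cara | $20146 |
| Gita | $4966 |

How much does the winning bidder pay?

Highest bid: Cara at $20146, so Cara wins.
Second-highest bid: Finn at $16160 — that is the price the winner pays.

$16160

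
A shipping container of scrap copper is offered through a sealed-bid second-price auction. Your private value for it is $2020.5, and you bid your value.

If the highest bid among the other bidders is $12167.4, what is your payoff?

$0

Your bid $2020.5 is below the highest competing bid $12167.4, so you lose.
A losing bidder pays nothing and receives nothing: payoff = $0.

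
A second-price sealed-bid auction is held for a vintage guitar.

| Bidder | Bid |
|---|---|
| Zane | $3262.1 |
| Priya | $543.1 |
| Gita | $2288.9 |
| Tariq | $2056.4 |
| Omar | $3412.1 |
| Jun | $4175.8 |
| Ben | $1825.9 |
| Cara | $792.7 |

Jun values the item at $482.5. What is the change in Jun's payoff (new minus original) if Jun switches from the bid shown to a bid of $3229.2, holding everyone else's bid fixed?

The highest bid among the other bidders is $3412.1; Jun's bid doesn't change that.
Original bid $4175.8: Jun is highest, pays the top rival bid $3412.1; payoff $482.5 − $3412.1 = −$2929.6.
Alternative bid $3229.2: Jun is not highest (top rival bid is $3412.1); payoff $0.
Change in payoff = $0 − (−$2929.6) = $2929.6.

$2929.6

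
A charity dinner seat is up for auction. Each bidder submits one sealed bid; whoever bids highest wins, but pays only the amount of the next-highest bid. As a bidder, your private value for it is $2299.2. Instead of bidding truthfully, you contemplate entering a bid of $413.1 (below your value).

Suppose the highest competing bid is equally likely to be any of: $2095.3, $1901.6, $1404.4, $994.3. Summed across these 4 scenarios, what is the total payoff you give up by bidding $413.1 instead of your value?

$2801.2

The deviation costs you only when the competing bid falls strictly between $413.1 and $2299.2; elsewhere both bids give the same outcome.
$2095.3: truthful payoff $203.9, deviation payoff $0 → loss $203.9.
$1901.6: truthful payoff $397.6, deviation payoff $0 → loss $397.6.
$1404.4: truthful payoff $894.8, deviation payoff $0 → loss $894.8.
$994.3: truthful payoff $1304.9, deviation payoff $0 → loss $1304.9.
Total loss = $203.9 + $397.6 + $894.8 + $1304.9 = $2801.2.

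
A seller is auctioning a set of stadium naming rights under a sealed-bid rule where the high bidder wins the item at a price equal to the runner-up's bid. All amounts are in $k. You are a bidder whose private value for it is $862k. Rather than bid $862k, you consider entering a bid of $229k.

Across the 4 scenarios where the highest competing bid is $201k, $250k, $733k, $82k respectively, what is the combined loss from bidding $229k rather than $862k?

$741k

The deviation costs you only when the competing bid falls strictly between $229k and $862k; elsewhere both bids give the same outcome.
$201k: outcomes coincide → loss $0k.
$250k: truthful payoff $612k, deviation payoff $0k → loss $612k.
$733k: truthful payoff $129k, deviation payoff $0k → loss $129k.
$82k: outcomes coincide → loss $0k.
Total loss = $612k + $129k = $741k.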